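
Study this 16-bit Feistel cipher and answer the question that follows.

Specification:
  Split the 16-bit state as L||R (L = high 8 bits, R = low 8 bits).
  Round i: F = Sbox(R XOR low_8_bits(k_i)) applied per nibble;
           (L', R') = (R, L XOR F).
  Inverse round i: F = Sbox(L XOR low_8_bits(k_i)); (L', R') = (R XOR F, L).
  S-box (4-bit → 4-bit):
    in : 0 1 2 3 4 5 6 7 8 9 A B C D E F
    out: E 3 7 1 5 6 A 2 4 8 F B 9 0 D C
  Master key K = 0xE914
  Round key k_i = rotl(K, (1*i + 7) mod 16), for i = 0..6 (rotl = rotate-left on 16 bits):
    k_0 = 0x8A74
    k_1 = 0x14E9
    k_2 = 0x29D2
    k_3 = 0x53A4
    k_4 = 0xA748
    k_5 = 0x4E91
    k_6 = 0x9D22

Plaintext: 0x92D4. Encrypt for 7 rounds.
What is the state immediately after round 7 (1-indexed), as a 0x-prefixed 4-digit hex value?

s_0 = plaintext = 0x92D4
s_1 = Round(s_0, k_0) = 0xD46C
s_2 = Round(s_1, k_1) = 0x6C92
s_3 = Round(s_2, k_2) = 0x9232
s_4 = Round(s_3, k_3) = 0x3218
s_5 = Round(s_4, k_4) = 0x185C
s_6 = Round(s_5, k_5) = 0x5C88
s_7 = Round(s_6, k_6) = 0x88A3

0x88A3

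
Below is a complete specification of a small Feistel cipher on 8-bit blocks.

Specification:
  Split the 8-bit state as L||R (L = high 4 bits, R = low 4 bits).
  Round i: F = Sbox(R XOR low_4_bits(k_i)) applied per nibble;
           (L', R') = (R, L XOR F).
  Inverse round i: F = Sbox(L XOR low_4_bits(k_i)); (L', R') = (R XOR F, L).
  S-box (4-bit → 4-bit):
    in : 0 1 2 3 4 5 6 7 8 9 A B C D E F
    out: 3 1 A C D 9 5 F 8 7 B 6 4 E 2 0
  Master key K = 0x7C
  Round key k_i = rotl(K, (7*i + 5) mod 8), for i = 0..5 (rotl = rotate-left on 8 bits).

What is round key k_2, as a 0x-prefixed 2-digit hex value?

0xE3

K = 0x7C
k_0 = rotl(K, (7*0+5) mod 8) = rotl(K, 5) = 0x8F
k_1 = rotl(K, (7*1+5) mod 8) = rotl(K, 4) = 0xC7
k_2 = rotl(K, (7*2+5) mod 8) = rotl(K, 3) = 0xE3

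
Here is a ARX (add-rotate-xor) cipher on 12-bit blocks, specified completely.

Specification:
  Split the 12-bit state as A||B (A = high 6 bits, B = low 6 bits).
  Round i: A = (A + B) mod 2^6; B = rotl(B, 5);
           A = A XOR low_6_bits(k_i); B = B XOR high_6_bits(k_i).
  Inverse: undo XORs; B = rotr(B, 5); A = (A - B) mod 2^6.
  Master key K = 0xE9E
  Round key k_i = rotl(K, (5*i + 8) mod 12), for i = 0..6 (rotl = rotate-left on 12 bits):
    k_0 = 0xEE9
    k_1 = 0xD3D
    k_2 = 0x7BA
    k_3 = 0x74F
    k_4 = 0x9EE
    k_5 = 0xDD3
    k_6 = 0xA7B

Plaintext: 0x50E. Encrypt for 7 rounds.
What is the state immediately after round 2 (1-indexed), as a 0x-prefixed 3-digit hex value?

s_0 = plaintext = 0x50E
s_1 = Round(s_0, k_0) = 0x2FC
s_2 = Round(s_1, k_1) = 0xEAA
s_3 = Round(s_2, k_2) = 0x78B
s_4 = Round(s_3, k_3) = 0x9B8
s_5 = Round(s_4, k_4) = 0xC3B
s_6 = Round(s_5, k_5) = 0xE0A
s_7 = Round(s_6, k_6) = 0xE6C

0xEAA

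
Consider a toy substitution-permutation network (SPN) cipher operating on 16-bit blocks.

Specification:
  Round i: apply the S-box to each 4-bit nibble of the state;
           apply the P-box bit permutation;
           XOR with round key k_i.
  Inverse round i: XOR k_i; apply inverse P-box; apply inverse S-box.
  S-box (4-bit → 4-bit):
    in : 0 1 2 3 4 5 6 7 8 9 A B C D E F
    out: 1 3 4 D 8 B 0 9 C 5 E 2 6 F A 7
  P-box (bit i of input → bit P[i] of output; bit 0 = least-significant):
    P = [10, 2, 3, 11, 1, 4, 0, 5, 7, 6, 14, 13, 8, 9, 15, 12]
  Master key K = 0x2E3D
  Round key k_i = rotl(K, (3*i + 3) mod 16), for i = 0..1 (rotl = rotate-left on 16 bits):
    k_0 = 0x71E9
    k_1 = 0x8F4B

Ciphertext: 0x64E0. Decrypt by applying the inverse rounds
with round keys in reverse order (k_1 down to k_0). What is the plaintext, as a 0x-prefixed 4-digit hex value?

0xC1C6

s_0 = ciphertext = 0x64E0
s_1 = InvRound(s_0, k_1) = 0xF338
s_2 = InvRound(s_1, k_0) = 0xC1C6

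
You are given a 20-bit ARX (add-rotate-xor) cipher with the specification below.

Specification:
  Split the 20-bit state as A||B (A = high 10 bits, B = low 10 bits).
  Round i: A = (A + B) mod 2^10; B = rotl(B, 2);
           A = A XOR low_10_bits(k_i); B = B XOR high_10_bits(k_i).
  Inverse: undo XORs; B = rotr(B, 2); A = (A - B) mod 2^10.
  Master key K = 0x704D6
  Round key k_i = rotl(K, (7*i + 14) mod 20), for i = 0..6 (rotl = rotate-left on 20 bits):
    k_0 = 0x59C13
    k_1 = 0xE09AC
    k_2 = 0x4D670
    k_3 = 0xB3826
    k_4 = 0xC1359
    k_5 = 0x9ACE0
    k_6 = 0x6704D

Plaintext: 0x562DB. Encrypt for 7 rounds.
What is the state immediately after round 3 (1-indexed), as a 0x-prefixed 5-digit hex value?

s_0 = plaintext = 0x562DB
s_1 = Round(s_0, k_0) = 0x08209
s_2 = Round(s_1, k_1) = 0xE17A4
s_3 = Round(s_2, k_2) = 0x567A6
s_4 = Round(s_3, k_3) = 0x36455
s_5 = Round(s_4, k_4) = 0x9DE50
s_6 = Round(s_5, k_5) = 0x09F29
s_7 = Round(s_6, k_6) = 0xC753B

0x567A6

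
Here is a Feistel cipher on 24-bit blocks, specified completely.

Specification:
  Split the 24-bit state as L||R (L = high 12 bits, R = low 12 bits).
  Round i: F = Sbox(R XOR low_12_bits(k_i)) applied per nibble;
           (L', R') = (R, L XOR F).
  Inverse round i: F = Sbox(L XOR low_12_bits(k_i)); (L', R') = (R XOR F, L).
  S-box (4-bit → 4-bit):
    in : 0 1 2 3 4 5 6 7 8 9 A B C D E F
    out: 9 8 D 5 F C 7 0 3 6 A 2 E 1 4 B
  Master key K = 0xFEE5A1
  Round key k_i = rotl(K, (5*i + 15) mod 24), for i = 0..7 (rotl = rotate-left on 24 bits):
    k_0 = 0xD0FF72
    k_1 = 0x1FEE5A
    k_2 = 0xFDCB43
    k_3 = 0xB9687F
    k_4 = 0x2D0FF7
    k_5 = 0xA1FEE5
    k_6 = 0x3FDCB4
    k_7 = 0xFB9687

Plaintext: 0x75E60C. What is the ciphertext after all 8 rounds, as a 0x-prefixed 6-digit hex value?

s_0 = plaintext = 0x75E60C
s_1 = Round(s_0, k_0) = 0x60C15A
s_2 = Round(s_1, k_1) = 0x15AD95
s_3 = Round(s_2, k_2) = 0xD9564D
s_4 = Round(s_3, k_3) = 0x64D9C8
s_5 = Round(s_4, k_4) = 0x9C8116
s_6 = Round(s_5, k_5) = 0x11627D
s_7 = Round(s_6, k_6) = 0x27D5F0
s_8 = Round(s_7, k_7) = 0x5F077D

0x5F077D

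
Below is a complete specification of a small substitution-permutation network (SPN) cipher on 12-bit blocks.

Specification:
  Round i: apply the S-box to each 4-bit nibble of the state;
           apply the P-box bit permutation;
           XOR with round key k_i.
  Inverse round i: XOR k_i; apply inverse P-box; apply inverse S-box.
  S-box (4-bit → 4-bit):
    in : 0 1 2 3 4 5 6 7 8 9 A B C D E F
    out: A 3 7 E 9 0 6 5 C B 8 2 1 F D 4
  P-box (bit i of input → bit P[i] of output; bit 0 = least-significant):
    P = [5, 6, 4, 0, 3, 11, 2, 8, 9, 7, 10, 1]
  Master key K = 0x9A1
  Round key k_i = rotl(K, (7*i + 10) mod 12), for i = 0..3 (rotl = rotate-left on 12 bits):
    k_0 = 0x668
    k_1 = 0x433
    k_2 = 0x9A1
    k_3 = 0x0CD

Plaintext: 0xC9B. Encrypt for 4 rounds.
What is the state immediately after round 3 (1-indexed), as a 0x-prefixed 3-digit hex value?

0x987

s_0 = plaintext = 0xC9B
s_1 = Round(s_0, k_0) = 0xD20
s_2 = Round(s_1, k_1) = 0xAFC
s_3 = Round(s_2, k_2) = 0x987
s_4 = Round(s_3, k_3) = 0x37B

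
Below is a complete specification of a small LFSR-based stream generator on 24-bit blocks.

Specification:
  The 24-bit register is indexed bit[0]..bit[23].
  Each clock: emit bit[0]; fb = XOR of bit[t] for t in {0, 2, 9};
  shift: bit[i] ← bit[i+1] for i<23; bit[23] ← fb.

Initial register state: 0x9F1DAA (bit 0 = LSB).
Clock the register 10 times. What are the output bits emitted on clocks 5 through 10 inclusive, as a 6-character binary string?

reg_0 = 0x9F1DAA
clock 1: out=0, reg = 0x4F8ED5
clock 2: out=1, reg = 0xA7C76A
clock 3: out=0, reg = 0xD3E3B5
clock 4: out=1, reg = 0xE9F1DA
clock 5: out=0, reg = 0x74F8ED
clock 6: out=1, reg = 0x3A7C76
clock 7: out=0, reg = 0x9D3E3B
clock 8: out=1, reg = 0x4E9F1D
clock 9: out=1, reg = 0xA74F8E
clock 10: out=0, reg = 0x53A7C7

010110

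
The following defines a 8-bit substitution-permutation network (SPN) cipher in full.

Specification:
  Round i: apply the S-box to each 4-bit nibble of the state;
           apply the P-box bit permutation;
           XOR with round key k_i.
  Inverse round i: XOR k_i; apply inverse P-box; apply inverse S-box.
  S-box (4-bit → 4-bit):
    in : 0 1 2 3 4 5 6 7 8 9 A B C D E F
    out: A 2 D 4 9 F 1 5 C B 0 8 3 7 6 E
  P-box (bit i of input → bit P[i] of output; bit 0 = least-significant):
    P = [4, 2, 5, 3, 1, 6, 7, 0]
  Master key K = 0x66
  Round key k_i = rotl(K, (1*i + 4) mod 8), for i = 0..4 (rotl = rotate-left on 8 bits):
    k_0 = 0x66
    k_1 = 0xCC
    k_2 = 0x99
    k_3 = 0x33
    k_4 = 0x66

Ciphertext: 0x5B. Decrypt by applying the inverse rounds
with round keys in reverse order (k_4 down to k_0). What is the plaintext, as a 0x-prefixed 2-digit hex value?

s_0 = ciphertext = 0x5B
s_1 = InvRound(s_0, k_4) = 0xB5
s_2 = InvRound(s_1, k_3) = 0x71
s_3 = InvRound(s_2, k_2) = 0xE8
s_4 = InvRound(s_3, k_1) = 0xAE
s_5 = InvRound(s_4, k_0) = 0xEB

0xEB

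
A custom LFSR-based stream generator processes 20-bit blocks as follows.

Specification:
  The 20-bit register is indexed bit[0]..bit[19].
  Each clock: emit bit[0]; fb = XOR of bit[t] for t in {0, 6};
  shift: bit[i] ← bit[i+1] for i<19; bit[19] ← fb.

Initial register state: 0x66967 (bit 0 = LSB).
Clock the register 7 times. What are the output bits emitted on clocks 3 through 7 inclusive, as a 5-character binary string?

reg_0 = 0x66967
clock 1: out=1, reg = 0x334B3
clock 2: out=1, reg = 0x99A59
clock 3: out=1, reg = 0x4CD2C
clock 4: out=0, reg = 0x26696
clock 5: out=0, reg = 0x1334B
clock 6: out=1, reg = 0x099A5
clock 7: out=1, reg = 0x84CD2

10011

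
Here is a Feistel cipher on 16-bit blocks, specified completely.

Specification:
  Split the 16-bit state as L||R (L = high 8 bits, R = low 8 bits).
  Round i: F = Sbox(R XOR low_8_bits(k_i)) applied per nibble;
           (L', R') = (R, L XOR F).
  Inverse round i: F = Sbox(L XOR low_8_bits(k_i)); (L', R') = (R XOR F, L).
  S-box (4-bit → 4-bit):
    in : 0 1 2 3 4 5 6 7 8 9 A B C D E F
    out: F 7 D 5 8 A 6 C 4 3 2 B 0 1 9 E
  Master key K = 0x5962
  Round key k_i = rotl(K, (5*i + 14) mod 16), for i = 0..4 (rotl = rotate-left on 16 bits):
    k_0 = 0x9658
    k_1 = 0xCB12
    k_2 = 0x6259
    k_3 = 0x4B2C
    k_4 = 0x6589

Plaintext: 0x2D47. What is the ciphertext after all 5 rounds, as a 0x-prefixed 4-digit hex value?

0x4063

s_0 = plaintext = 0x2D47
s_1 = Round(s_0, k_0) = 0x4753
s_2 = Round(s_1, k_1) = 0x53C0
s_3 = Round(s_2, k_2) = 0xC060
s_4 = Round(s_3, k_3) = 0x6040
s_5 = Round(s_4, k_4) = 0x4063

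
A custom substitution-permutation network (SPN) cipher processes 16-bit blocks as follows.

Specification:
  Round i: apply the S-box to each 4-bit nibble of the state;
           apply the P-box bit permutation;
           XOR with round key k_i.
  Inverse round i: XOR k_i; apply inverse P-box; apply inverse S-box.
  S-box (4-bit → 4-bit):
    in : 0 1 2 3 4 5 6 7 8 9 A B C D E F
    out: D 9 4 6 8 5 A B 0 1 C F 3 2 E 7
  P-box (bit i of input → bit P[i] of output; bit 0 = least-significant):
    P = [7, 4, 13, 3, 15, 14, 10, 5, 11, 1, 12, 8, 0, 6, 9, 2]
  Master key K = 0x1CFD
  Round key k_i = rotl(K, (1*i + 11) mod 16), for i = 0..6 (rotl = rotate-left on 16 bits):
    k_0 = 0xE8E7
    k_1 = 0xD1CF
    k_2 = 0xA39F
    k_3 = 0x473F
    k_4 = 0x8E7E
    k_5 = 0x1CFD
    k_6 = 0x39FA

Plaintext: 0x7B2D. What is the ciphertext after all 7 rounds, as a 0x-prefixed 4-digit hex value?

s_0 = plaintext = 0x7B2D
s_1 = Round(s_0, k_0) = 0xF5B0
s_2 = Round(s_1, k_1) = 0x2F26
s_3 = Round(s_2, k_2) = 0xBD85
s_4 = Round(s_3, k_3) = 0x65F8
s_5 = Round(s_4, k_4) = 0x523A
s_6 = Round(s_5, k_5) = 0x6AF4
s_7 = Round(s_6, k_6) = 0xECB6

0xECB6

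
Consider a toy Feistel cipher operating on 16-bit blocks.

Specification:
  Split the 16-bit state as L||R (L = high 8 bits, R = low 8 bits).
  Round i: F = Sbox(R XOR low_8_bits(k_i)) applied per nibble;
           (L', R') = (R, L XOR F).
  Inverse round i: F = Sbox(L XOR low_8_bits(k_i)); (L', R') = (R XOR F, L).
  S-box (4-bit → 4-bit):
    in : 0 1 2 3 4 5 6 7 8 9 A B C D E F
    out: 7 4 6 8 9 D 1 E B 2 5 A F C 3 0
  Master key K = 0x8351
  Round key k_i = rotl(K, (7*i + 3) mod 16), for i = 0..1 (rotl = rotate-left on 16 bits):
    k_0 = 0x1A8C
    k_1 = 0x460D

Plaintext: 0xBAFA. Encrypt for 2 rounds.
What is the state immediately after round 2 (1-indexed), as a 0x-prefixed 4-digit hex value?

s_0 = plaintext = 0xBAFA
s_1 = Round(s_0, k_0) = 0xFA5B
s_2 = Round(s_1, k_1) = 0x5B2B

0x5B2B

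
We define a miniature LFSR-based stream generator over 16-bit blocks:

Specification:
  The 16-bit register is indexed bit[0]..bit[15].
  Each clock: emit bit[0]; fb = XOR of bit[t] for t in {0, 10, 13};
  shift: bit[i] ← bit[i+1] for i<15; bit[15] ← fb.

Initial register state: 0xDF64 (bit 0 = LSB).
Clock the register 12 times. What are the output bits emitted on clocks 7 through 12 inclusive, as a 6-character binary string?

101111

reg_0 = 0xDF64
clock 1: out=0, reg = 0xEFB2
clock 2: out=0, reg = 0x77D9
clock 3: out=1, reg = 0xBBEC
clock 4: out=0, reg = 0xDDF6
clock 5: out=0, reg = 0xEEFB
clock 6: out=1, reg = 0xF77D
clock 7: out=1, reg = 0xFBBE
clock 8: out=0, reg = 0xFDDF
clock 9: out=1, reg = 0xFEEF
clock 10: out=1, reg = 0xFF77
clock 11: out=1, reg = 0xFFBB
clock 12: out=1, reg = 0xFFDD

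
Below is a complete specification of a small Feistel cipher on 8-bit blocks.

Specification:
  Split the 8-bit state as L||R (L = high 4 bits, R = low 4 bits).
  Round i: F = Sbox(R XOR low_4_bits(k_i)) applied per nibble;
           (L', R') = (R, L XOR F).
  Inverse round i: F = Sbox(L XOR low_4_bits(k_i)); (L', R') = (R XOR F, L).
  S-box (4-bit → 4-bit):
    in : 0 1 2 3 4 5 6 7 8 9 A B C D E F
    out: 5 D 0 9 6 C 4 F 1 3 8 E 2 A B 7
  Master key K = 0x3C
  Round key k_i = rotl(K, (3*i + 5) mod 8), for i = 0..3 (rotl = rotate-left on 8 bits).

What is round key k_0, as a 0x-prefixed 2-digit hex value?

K = 0x3C
k_0 = rotl(K, (3*0+5) mod 8) = rotl(K, 5) = 0x87

0x87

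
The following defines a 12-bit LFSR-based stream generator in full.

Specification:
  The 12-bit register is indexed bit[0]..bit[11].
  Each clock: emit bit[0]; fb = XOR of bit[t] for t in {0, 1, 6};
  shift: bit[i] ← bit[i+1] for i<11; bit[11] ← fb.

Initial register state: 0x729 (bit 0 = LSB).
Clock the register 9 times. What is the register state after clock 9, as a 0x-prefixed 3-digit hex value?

0x70B

reg_0 = 0x729
clock 1: out=1, reg = 0xB94
clock 2: out=0, reg = 0x5CA
clock 3: out=0, reg = 0x2E5
clock 4: out=1, reg = 0x172
clock 5: out=0, reg = 0x0B9
clock 6: out=1, reg = 0x85C
clock 7: out=0, reg = 0xC2E
clock 8: out=0, reg = 0xE17
clock 9: out=1, reg = 0x70B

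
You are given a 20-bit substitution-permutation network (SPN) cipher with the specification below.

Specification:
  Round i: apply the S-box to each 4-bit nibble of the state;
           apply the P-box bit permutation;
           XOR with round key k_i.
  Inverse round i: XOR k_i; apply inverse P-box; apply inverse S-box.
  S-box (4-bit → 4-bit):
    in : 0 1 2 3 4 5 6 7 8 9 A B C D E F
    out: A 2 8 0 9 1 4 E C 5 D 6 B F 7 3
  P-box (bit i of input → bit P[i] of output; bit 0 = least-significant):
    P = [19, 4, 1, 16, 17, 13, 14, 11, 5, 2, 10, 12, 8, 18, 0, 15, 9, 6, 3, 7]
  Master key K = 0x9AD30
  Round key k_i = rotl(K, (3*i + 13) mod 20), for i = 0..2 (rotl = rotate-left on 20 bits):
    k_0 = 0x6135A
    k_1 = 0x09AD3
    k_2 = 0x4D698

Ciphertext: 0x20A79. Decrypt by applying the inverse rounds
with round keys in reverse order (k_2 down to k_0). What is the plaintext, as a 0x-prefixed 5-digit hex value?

0xDBAF8

s_0 = ciphertext = 0x20A79
s_1 = InvRound(s_0, k_2) = 0x07AA3
s_2 = InvRound(s_1, k_1) = 0x125B1
s_3 = InvRound(s_2, k_0) = 0xDBAF8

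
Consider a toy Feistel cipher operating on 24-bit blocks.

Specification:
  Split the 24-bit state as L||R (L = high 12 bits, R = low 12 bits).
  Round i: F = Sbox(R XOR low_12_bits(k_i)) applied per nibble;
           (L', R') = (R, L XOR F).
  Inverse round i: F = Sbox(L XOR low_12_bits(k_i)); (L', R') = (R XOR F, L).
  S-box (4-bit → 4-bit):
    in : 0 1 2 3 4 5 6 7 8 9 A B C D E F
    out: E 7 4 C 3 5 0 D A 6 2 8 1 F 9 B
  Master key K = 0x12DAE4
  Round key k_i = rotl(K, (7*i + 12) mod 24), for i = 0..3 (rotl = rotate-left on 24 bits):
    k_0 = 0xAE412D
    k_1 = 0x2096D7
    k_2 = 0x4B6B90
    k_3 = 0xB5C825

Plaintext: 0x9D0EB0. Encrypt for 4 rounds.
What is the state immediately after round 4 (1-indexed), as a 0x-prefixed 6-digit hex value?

s_0 = plaintext = 0x9D0EB0
s_1 = Round(s_0, k_0) = 0xEB02BF
s_2 = Round(s_1, k_1) = 0x2BFDBA
s_3 = Round(s_2, k_2) = 0xDBA2FD
s_4 = Round(s_3, k_3) = 0x2FDF40

0x2FDF40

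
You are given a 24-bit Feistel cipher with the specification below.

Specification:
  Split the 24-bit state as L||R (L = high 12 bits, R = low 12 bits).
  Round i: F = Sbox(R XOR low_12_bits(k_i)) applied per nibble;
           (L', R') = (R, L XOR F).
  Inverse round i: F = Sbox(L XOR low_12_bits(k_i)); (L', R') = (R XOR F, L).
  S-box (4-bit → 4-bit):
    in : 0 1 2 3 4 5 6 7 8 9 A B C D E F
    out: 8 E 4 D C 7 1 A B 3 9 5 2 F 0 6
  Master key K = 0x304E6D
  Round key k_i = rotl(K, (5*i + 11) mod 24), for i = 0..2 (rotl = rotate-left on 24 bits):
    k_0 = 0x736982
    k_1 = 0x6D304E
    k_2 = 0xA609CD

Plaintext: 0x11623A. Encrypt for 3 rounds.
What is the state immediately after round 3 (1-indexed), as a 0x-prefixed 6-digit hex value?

s_0 = plaintext = 0x11623A
s_1 = Round(s_0, k_0) = 0x23A44D
s_2 = Round(s_1, k_1) = 0x44DEB7
s_3 = Round(s_2, k_2) = 0xEB7EE4

0xEB7EE4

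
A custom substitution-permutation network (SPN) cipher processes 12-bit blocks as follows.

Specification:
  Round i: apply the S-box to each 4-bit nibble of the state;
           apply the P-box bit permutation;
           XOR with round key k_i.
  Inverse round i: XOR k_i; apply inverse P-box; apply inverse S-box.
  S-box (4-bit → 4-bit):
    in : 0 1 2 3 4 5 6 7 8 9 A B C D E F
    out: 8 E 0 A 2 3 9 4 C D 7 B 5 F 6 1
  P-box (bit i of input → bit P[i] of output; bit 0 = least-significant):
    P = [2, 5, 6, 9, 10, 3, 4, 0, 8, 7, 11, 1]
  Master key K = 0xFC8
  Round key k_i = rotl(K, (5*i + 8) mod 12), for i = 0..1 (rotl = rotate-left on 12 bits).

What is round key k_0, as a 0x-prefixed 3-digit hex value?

K = 0xFC8
k_0 = rotl(K, (5*0+8) mod 12) = rotl(K, 8) = 0x8FC

0x8FC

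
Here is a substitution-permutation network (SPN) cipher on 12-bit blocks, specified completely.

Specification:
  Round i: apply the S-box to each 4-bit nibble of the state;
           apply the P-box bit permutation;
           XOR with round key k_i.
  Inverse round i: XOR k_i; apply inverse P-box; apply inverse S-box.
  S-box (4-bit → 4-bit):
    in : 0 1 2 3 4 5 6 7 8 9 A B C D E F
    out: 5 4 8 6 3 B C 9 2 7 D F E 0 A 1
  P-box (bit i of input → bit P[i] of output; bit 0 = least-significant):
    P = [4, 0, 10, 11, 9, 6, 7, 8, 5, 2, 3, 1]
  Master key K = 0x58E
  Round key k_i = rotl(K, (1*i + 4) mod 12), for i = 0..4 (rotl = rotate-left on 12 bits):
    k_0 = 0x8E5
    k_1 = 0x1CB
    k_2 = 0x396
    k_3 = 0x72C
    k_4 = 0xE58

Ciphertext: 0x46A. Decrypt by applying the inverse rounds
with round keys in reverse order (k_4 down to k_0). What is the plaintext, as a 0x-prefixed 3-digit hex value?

0x49D

s_0 = ciphertext = 0x46A
s_1 = InvRound(s_0, k_4) = 0x7F7
s_2 = InvRound(s_1, k_3) = 0x634
s_3 = InvRound(s_2, k_2) = 0x761
s_4 = InvRound(s_3, k_1) = 0xA01
s_5 = InvRound(s_4, k_0) = 0x49D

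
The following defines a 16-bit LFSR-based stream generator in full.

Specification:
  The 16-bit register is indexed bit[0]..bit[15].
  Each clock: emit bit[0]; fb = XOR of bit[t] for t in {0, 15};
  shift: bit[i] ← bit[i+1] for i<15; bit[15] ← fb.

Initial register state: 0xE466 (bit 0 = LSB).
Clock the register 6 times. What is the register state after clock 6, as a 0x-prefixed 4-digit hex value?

0x7791

reg_0 = 0xE466
clock 1: out=0, reg = 0xF233
clock 2: out=1, reg = 0x7919
clock 3: out=1, reg = 0xBC8C
clock 4: out=0, reg = 0xDE46
clock 5: out=0, reg = 0xEF23
clock 6: out=1, reg = 0x7791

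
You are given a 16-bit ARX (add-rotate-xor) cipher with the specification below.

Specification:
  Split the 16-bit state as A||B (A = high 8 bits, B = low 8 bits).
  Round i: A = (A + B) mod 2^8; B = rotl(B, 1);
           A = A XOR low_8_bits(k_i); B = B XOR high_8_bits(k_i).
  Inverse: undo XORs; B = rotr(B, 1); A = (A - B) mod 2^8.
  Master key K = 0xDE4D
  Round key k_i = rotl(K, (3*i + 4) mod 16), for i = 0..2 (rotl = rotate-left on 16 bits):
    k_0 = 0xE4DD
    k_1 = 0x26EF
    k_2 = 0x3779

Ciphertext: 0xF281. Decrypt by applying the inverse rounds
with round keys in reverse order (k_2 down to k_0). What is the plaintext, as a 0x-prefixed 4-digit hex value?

0xCF2D

s_0 = ciphertext = 0xF281
s_1 = InvRound(s_0, k_2) = 0x305B
s_2 = InvRound(s_1, k_1) = 0x21BE
s_3 = InvRound(s_2, k_0) = 0xCF2D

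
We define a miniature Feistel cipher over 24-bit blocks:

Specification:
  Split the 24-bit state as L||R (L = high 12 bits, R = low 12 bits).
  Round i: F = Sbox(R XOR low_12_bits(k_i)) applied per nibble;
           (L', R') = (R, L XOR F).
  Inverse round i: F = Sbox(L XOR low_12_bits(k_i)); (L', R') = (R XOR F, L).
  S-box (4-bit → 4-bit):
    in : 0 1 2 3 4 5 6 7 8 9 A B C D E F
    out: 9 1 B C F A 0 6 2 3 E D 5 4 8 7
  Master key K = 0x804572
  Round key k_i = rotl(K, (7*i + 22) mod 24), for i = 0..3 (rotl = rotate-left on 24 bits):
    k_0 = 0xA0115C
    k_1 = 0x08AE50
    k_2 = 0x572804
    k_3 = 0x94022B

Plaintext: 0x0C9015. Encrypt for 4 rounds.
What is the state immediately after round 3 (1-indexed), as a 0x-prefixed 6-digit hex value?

s_0 = plaintext = 0x0C9015
s_1 = Round(s_0, k_0) = 0x01513A
s_2 = Round(s_1, k_1) = 0x13A71B
s_3 = Round(s_2, k_2) = 0x71B62D
s_4 = Round(s_3, k_3) = 0x62D88B

0x71B62D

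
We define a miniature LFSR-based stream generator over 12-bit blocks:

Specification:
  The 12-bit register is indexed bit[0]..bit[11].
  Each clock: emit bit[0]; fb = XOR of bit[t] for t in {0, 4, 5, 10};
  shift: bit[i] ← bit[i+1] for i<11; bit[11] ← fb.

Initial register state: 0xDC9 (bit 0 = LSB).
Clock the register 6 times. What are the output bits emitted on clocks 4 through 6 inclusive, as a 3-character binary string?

100

reg_0 = 0xDC9
clock 1: out=1, reg = 0x6E4
clock 2: out=0, reg = 0x372
clock 3: out=0, reg = 0x1B9
clock 4: out=1, reg = 0x8DC
clock 5: out=0, reg = 0xC6E
clock 6: out=0, reg = 0x637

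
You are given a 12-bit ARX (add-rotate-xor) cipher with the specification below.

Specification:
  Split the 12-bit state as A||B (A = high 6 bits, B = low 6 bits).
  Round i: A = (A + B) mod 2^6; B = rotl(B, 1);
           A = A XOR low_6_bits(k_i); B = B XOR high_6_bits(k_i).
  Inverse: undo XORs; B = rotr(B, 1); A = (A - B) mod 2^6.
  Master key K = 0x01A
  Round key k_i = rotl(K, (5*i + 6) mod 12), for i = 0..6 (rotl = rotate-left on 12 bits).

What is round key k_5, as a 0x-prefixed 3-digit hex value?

K = 0x01A
k_0 = rotl(K, (5*0+6) mod 12) = rotl(K, 6) = 0x680
k_1 = rotl(K, (5*1+6) mod 12) = rotl(K, 11) = 0x00D
k_2 = rotl(K, (5*2+6) mod 12) = rotl(K, 4) = 0x1A0
k_3 = rotl(K, (5*3+6) mod 12) = rotl(K, 9) = 0x403
k_4 = rotl(K, (5*4+6) mod 12) = rotl(K, 2) = 0x068
k_5 = rotl(K, (5*5+6) mod 12) = rotl(K, 7) = 0xD00

0xD00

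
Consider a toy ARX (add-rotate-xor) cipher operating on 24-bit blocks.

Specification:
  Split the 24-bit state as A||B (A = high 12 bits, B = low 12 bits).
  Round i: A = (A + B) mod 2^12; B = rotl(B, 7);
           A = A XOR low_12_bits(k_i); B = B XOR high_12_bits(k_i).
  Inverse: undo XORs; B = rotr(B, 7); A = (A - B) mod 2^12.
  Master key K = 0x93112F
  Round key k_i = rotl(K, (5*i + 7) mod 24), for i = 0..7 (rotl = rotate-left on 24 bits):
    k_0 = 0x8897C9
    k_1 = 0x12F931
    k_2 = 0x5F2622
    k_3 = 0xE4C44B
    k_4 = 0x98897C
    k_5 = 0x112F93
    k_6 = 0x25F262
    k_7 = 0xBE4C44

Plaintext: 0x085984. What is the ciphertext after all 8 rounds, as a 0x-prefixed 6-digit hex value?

s_0 = plaintext = 0x085984
s_1 = Round(s_0, k_0) = 0xDC0AC5
s_2 = Round(s_1, k_1) = 0x1B43F9
s_3 = Round(s_2, k_2) = 0x38F96D
s_4 = Round(s_3, k_3) = 0x8B7887
s_5 = Round(s_4, k_4) = 0x842A4C
s_6 = Round(s_5, k_5) = 0xD1D740
s_7 = Round(s_6, k_6) = 0x63F265
s_8 = Round(s_7, k_7) = 0x4E0977

0x4E0977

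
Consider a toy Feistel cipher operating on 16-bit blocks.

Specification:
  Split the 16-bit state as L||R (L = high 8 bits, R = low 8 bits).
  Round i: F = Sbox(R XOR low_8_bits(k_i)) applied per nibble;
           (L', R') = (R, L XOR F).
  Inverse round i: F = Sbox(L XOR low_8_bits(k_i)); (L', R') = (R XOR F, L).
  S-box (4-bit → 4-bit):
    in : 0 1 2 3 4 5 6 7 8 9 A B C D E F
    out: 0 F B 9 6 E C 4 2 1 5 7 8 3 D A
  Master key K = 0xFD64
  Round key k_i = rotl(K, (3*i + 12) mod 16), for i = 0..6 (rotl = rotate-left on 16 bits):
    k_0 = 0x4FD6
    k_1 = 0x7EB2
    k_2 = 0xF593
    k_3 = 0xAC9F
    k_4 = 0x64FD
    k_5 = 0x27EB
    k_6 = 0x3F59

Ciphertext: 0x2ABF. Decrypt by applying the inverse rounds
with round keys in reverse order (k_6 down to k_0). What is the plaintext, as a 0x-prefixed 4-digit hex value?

0x6D98

s_0 = ciphertext = 0x2ABF
s_1 = InvRound(s_0, k_6) = 0xF62A
s_2 = InvRound(s_1, k_5) = 0xD9F6
s_3 = InvRound(s_2, k_4) = 0x40D9
s_4 = InvRound(s_3, k_3) = 0xE340
s_5 = InvRound(s_4, k_2) = 0x00E3
s_6 = InvRound(s_5, k_1) = 0x9800
s_7 = InvRound(s_6, k_0) = 0x6D98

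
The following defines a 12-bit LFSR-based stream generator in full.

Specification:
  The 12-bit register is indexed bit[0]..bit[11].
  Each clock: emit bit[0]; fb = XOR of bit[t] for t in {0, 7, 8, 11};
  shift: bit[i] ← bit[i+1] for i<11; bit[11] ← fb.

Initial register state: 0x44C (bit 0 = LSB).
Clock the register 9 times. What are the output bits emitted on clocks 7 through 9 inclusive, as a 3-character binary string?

100

reg_0 = 0x44C
clock 1: out=0, reg = 0x226
clock 2: out=0, reg = 0x113
clock 3: out=1, reg = 0x089
clock 4: out=1, reg = 0x044
clock 5: out=0, reg = 0x022
clock 6: out=0, reg = 0x011
clock 7: out=1, reg = 0x808
clock 8: out=0, reg = 0xC04
clock 9: out=0, reg = 0xE02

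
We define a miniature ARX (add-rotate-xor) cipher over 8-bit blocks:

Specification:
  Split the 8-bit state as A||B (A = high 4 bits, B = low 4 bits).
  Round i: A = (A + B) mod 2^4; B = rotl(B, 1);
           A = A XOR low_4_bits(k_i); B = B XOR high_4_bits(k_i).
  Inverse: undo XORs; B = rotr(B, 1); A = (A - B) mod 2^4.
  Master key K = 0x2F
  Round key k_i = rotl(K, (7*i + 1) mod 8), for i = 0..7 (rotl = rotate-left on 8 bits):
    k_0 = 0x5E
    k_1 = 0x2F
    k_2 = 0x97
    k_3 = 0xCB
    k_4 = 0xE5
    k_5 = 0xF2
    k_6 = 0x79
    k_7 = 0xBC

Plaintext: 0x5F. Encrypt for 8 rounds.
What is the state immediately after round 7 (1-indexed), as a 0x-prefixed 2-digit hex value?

0x72

s_0 = plaintext = 0x5F
s_1 = Round(s_0, k_0) = 0xAA
s_2 = Round(s_1, k_1) = 0xB7
s_3 = Round(s_2, k_2) = 0x57
s_4 = Round(s_3, k_3) = 0x72
s_5 = Round(s_4, k_4) = 0xCA
s_6 = Round(s_5, k_5) = 0x4A
s_7 = Round(s_6, k_6) = 0x72
s_8 = Round(s_7, k_7) = 0x5F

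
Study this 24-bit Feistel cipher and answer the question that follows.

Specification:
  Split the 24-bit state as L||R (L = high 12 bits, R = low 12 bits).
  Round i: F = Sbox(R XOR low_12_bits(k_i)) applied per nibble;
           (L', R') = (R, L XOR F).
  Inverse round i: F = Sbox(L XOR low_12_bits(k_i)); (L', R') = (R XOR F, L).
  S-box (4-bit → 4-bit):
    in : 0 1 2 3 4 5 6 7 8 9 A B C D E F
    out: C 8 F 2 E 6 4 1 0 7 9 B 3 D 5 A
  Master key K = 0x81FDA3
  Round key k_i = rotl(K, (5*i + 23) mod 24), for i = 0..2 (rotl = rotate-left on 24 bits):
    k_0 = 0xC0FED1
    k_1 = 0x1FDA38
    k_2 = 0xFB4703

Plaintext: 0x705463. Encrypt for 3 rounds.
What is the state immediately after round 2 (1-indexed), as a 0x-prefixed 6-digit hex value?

0xEBAA6C

s_0 = plaintext = 0x705463
s_1 = Round(s_0, k_0) = 0x463EBA
s_2 = Round(s_1, k_1) = 0xEBAA6C
s_3 = Round(s_2, k_2) = 0xA6C3F0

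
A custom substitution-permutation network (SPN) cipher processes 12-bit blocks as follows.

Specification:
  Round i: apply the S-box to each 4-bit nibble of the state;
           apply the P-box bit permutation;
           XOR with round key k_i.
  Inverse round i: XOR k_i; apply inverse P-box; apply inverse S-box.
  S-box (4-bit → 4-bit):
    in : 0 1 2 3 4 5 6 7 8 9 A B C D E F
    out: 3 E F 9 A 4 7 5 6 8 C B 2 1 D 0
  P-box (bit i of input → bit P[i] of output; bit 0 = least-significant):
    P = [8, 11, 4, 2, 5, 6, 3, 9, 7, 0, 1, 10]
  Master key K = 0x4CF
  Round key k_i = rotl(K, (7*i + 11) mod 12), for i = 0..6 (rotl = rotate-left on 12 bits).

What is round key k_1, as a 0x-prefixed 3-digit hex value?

0x3D3

K = 0x4CF
k_0 = rotl(K, (7*0+11) mod 12) = rotl(K, 11) = 0xA67
k_1 = rotl(K, (7*1+11) mod 12) = rotl(K, 6) = 0x3D3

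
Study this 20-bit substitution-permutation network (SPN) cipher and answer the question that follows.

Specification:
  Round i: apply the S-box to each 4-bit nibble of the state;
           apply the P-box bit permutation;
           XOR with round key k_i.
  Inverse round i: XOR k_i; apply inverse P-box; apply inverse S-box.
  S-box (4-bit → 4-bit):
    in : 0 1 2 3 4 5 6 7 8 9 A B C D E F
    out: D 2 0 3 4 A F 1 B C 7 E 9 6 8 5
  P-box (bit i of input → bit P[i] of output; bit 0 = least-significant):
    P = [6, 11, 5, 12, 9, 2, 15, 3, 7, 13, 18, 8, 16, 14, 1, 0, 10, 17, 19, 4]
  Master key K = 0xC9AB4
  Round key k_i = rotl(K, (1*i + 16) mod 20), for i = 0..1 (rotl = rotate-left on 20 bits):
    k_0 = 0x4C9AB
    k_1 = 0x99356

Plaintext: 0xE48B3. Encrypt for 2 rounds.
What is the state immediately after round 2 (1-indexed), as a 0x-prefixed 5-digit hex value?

0x4C8D5

s_0 = plaintext = 0xE48B3
s_1 = Round(s_0, k_0) = 0x46075
s_2 = Round(s_1, k_1) = 0x4C8D5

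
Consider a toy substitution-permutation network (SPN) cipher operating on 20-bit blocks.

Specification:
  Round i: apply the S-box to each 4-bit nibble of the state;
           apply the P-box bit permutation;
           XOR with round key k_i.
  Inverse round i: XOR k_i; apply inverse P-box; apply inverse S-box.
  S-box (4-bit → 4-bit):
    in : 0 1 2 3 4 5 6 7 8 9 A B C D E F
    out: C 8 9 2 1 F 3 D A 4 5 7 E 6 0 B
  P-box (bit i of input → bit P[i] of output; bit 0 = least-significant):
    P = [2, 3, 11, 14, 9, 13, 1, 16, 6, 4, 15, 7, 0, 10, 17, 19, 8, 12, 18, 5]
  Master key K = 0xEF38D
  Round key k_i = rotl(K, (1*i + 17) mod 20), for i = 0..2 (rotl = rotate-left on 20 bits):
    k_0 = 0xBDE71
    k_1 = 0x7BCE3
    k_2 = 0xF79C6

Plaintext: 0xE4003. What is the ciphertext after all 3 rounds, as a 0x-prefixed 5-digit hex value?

s_0 = plaintext = 0xE4003
s_1 = Round(s_0, k_0) = 0xA5EFA
s_2 = Round(s_1, k_1) = 0x893E6
s_3 = Round(s_2, k_2) = 0xD69FA

0xD69FA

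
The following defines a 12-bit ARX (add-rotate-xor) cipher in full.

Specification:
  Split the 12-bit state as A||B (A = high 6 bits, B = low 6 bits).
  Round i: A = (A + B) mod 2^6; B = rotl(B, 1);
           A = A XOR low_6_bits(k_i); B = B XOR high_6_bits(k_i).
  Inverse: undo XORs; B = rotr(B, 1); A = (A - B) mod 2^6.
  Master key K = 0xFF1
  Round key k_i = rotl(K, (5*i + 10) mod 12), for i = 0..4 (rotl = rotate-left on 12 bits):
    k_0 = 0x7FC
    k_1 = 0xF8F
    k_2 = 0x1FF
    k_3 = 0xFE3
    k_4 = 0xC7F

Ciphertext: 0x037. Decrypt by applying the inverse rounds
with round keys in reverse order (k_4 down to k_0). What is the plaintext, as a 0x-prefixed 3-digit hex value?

0x74B

s_0 = ciphertext = 0x037
s_1 = InvRound(s_0, k_4) = 0xF03
s_2 = InvRound(s_1, k_3) = 0x05E
s_3 = InvRound(s_2, k_2) = 0x4AC
s_4 = InvRound(s_3, k_1) = 0x509
s_5 = InvRound(s_4, k_0) = 0x74B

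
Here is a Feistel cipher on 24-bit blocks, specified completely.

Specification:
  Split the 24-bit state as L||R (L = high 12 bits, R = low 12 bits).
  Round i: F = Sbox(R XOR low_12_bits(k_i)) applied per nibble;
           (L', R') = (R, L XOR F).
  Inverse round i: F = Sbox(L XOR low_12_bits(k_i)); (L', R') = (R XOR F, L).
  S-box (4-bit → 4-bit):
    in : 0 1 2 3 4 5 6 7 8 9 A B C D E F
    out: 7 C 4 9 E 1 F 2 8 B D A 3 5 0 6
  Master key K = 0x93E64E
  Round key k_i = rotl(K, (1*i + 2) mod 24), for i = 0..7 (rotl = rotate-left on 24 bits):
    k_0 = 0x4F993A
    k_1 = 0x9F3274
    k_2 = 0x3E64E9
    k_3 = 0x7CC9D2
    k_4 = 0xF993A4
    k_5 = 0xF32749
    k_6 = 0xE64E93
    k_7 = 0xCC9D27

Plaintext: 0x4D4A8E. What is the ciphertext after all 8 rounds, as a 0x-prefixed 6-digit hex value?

0x331385

s_0 = plaintext = 0x4D4A8E
s_1 = Round(s_0, k_0) = 0xA8ED7A
s_2 = Round(s_1, k_1) = 0xD7ACFE
s_3 = Round(s_2, k_2) = 0xCFE5B8
s_4 = Round(s_3, k_3) = 0x5B8F03
s_5 = Round(s_4, k_4) = 0xF0366A
s_6 = Round(s_5, k_5) = 0x66A34A
s_7 = Round(s_6, k_6) = 0x34A331
s_8 = Round(s_7, k_7) = 0x331385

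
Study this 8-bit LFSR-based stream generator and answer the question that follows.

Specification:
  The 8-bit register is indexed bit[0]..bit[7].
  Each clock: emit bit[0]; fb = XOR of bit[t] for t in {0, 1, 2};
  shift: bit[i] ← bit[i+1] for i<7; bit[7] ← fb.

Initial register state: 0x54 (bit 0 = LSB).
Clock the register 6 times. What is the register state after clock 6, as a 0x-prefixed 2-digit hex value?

0xAD

reg_0 = 0x54
clock 1: out=0, reg = 0xAA
clock 2: out=0, reg = 0xD5
clock 3: out=1, reg = 0x6A
clock 4: out=0, reg = 0xB5
clock 5: out=1, reg = 0x5A
clock 6: out=0, reg = 0xAD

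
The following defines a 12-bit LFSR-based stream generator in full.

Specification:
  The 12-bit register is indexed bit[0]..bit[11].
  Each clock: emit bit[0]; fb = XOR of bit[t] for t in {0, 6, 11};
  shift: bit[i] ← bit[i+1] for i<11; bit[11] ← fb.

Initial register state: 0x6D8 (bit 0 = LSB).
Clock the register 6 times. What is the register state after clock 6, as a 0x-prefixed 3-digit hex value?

0x05B

reg_0 = 0x6D8
clock 1: out=0, reg = 0xB6C
clock 2: out=0, reg = 0x5B6
clock 3: out=0, reg = 0x2DB
clock 4: out=1, reg = 0x16D
clock 5: out=1, reg = 0x0B6
clock 6: out=0, reg = 0x05B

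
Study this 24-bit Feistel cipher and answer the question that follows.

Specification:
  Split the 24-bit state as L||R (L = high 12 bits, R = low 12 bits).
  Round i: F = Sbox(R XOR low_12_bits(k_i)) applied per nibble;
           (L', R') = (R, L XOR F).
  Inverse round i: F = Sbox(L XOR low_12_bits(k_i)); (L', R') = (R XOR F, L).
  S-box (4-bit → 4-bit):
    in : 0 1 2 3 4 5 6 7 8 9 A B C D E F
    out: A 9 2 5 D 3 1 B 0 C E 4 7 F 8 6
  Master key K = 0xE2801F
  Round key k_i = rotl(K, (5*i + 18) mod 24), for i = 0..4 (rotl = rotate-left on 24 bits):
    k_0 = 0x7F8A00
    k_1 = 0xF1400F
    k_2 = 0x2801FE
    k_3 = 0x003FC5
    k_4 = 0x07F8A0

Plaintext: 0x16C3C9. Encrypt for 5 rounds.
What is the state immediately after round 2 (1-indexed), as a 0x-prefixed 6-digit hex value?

0xD10C5F

s_0 = plaintext = 0x16C3C9
s_1 = Round(s_0, k_0) = 0x3C9D10
s_2 = Round(s_1, k_1) = 0xD10C5F
s_3 = Round(s_2, k_2) = 0xC5F2F9
s_4 = Round(s_3, k_3) = 0x2F9308
s_5 = Round(s_4, k_4) = 0x308619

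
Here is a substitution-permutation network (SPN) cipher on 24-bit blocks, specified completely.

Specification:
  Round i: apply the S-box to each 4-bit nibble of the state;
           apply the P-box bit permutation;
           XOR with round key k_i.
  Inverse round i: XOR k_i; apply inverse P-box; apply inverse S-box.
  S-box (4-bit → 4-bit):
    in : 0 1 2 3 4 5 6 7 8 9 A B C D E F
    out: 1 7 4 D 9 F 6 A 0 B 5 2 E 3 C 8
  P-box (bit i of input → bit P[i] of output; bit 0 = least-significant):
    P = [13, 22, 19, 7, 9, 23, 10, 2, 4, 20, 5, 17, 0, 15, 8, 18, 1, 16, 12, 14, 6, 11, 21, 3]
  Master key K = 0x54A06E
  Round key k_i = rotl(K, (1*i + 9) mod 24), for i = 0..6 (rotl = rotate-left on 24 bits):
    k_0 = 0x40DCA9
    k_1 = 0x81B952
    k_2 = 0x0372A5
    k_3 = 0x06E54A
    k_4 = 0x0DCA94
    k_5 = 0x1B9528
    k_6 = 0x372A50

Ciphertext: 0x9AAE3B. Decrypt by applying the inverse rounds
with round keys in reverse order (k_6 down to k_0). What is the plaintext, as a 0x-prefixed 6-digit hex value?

s_0 = ciphertext = 0x9AAE3B
s_1 = InvRound(s_0, k_6) = 0x3D9262
s_2 = InvRound(s_1, k_5) = 0x30EFA8
s_3 = InvRound(s_2, k_4) = 0xEBE1EA
s_4 = InvRound(s_3, k_3) = 0x2BF26C
s_5 = InvRound(s_4, k_2) = 0x38D88E
s_6 = InvRound(s_5, k_1) = 0x372D73
s_7 = InvRound(s_6, k_0) = 0x35C989

0x35C989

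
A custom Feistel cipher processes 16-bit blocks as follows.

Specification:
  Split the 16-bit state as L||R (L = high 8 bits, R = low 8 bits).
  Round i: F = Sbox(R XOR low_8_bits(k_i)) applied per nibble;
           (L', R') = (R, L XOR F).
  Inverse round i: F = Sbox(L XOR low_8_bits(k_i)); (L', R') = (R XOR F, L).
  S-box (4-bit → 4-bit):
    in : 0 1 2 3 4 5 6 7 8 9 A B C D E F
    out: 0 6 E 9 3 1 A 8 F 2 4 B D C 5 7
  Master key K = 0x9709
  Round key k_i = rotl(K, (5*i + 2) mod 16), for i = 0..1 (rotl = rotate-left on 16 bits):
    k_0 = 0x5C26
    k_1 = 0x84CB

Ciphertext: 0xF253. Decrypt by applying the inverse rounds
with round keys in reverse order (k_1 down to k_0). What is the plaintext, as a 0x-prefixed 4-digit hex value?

0xAAC1

s_0 = ciphertext = 0xF253
s_1 = InvRound(s_0, k_1) = 0xC1F2
s_2 = InvRound(s_1, k_0) = 0xAAC1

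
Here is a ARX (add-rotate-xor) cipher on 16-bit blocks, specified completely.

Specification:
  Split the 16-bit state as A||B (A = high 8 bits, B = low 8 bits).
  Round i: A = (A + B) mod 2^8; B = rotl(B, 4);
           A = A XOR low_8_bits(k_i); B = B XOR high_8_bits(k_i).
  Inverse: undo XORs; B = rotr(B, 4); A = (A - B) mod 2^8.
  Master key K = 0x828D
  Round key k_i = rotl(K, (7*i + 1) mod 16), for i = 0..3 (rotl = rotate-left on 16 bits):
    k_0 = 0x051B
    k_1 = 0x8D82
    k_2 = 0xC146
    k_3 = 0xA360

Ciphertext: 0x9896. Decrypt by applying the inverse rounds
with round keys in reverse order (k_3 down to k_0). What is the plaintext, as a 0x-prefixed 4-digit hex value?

s_0 = ciphertext = 0x9896
s_1 = InvRound(s_0, k_3) = 0xA553
s_2 = InvRound(s_1, k_2) = 0xBA29
s_3 = InvRound(s_2, k_1) = 0xEE4A
s_4 = InvRound(s_3, k_0) = 0x01F4

0x01F4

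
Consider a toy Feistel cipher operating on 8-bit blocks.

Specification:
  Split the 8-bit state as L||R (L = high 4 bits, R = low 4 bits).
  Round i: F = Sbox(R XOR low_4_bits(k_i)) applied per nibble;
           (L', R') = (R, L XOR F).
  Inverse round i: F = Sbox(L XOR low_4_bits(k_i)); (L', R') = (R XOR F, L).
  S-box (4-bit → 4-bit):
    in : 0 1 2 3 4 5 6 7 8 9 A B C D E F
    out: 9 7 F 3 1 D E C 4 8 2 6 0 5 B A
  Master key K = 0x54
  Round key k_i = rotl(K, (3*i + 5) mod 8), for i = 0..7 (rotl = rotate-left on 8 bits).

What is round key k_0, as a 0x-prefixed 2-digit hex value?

K = 0x54
k_0 = rotl(K, (3*0+5) mod 8) = rotl(K, 5) = 0x8A

0x8A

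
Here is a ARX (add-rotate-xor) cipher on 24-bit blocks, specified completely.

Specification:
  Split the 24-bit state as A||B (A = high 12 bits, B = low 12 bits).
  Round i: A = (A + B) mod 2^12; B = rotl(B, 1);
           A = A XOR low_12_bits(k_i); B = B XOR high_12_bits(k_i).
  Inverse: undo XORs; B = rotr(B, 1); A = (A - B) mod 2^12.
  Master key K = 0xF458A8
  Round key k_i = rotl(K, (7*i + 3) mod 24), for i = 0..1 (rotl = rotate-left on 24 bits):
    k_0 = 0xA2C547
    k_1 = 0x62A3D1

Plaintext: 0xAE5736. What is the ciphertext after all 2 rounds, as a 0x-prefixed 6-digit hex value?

0x84DEAA

s_0 = plaintext = 0xAE5736
s_1 = Round(s_0, k_0) = 0x75C440
s_2 = Round(s_1, k_1) = 0x84DEAA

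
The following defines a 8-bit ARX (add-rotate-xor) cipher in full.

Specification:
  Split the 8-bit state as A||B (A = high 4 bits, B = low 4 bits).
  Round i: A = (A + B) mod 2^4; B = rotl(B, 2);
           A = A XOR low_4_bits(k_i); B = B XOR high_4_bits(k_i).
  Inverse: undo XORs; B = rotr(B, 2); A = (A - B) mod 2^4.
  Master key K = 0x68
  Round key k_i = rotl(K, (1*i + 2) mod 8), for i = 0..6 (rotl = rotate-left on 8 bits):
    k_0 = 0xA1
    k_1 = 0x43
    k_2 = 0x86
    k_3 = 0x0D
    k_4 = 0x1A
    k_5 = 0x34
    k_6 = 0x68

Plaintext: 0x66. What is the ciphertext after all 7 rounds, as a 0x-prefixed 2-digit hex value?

s_0 = plaintext = 0x66
s_1 = Round(s_0, k_0) = 0xD3
s_2 = Round(s_1, k_1) = 0x38
s_3 = Round(s_2, k_2) = 0xDA
s_4 = Round(s_3, k_3) = 0xAA
s_5 = Round(s_4, k_4) = 0xEB
s_6 = Round(s_5, k_5) = 0xDD
s_7 = Round(s_6, k_6) = 0x21

0x21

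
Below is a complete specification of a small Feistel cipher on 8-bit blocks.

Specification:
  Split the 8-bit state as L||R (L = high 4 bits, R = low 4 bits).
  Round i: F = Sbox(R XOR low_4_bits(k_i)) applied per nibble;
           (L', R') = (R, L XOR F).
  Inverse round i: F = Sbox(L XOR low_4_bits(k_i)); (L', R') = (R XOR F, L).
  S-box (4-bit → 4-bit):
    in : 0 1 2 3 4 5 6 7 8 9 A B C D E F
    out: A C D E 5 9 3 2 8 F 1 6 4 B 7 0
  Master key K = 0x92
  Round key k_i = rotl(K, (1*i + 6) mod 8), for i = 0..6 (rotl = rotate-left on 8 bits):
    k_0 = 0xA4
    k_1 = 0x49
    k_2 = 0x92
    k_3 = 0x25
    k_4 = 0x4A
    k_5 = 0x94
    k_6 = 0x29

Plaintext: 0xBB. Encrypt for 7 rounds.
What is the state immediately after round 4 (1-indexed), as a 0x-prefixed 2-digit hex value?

s_0 = plaintext = 0xBB
s_1 = Round(s_0, k_0) = 0xBB
s_2 = Round(s_1, k_1) = 0xB6
s_3 = Round(s_2, k_2) = 0x6E
s_4 = Round(s_3, k_3) = 0xE0
s_5 = Round(s_4, k_4) = 0x0F
s_6 = Round(s_5, k_5) = 0xF6
s_7 = Round(s_6, k_6) = 0x6F

0xE0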